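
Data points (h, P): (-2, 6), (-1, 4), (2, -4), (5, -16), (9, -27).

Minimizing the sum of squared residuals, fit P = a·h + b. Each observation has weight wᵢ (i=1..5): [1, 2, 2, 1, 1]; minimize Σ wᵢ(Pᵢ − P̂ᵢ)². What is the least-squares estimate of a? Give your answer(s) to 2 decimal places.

Forming XᵀWX = [[120, 14]; [14, 7]] and XᵀWP = [-359, -37]ᵀ gives XᵀWX·[a, b]ᵀ = XᵀWP.
Eliminating b: 7·(row 1) − 14·(row 2) gives 644·a = 7·(-359) − 14·(-37) = -1995, so a = -285/92.
Then b = ((-37) − 14·(-285/92))/7 = 293/322.

a = -3.10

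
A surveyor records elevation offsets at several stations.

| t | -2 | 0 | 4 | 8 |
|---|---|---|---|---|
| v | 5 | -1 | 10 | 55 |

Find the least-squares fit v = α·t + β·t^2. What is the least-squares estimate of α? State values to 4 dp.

α = -1.0983

Compute the Gram sums: Σt·t = 84, Σt·t^2 = 568, Σt^2·t^2 = 4368.
Right-hand side: Σt·v = 470, Σt^2·v = 3700.
det = 84·4368 − 568² = 44288.
α = (470·4368 − 568·3700)/44288 = -190/173; β = (84·3700 − 568·470)/44288 = 685/692.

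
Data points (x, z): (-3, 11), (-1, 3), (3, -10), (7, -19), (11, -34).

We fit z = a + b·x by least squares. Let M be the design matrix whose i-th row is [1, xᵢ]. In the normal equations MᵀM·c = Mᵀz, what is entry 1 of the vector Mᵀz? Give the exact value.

-49

Entry 1 ↔ basis 1, so (Mᵀz)_{1} = Σᵢ zᵢ = (1)·(11) + (1)·(3) + (1)·(-10) + (1)·(-19) + (1)·(-34) = -49.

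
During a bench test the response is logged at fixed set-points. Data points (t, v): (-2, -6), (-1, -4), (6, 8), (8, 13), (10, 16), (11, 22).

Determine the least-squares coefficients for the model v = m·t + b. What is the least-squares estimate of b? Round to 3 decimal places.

b = -2.431

From the data, Σt·t = 326, Σt = 32, Σ1 = 6.
Moment sums: Σt·v = 570, Σv = 49.
Determinant 326·6 − 32² = 932.
m = (570·6 − 32·49)/932 = 463/233; b = (326·49 − 32·570)/932 = -1133/466.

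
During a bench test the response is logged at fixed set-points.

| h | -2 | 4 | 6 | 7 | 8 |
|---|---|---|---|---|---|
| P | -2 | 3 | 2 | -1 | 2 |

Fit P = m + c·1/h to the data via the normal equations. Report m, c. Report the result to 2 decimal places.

Forming AᵀA = [[5, 31/168]; [31/168, 10621/28224]] and AᵀP = [4, 46/21]ᵀ gives AᵀA·[m, c]ᵀ = AᵀP.
Eliminating c: (10621/28224)·(row 1) − (31/168)·(row 2) gives (3259/1764)·m = (10621/28224)·4 − (31/168)·(46/21) = 7769/7056, so m = 7769/13036.
Then c = ((46/21) − (31/168)·(7769/13036))/(10621/28224) = 18018/3259.

m = 0.60, c = 5.53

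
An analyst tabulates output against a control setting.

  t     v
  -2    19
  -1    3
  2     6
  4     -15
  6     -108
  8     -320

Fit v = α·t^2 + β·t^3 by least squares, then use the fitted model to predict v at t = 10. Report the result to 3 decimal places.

v̂ = -701.176

Setting ∂/∂α … = 0 gives: 5681·α + 41567·β = -24505;  41567·α + 313025·β = -188235.
Δ = 5681·313025 − 41567² = 50479536.
α = ((-24505)·313025 − 41567·(-188235))/50479536 = 38421655/12619884; β = (5681·(-188235) − 41567·(-24505))/50479536 = -12690925/12619884.
At t = 10: v̂ = (38421655/12619884)·(100) + (-12690925/12619884)·(1000) = -737396625/1051657.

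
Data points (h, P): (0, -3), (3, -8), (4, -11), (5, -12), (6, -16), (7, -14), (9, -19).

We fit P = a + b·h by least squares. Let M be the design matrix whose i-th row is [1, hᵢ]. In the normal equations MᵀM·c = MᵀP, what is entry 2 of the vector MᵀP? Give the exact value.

-493

Entry 2 ↔ basis h, so (MᵀP)_{2} = Σᵢ (h)·Pᵢ = (0)·(-3) + (3)·(-8) + (4)·(-11) + (5)·(-12) + (6)·(-16) + (7)·(-14) + (9)·(-19) = -493.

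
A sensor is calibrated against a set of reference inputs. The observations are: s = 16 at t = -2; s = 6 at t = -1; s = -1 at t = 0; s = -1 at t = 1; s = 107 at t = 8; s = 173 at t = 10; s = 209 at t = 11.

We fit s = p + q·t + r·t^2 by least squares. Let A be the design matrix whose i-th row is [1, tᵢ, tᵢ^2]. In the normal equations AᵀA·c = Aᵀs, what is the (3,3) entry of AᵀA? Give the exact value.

Row 3 ↔ basis t^2, column 3 ↔ basis t^2, so (AᵀA)_{3,3} = Σᵢ (t^2)·(t^2) = (4)·(4) + (1)·(1) + (0)·(0) + (1)·(1) + (64)·(64) + (100)·(100) + (121)·(121) = 28755.

28755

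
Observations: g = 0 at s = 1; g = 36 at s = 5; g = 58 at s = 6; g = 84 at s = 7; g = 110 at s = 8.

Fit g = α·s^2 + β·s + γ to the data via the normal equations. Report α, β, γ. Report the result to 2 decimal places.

Sums needed: Σs^2·s^2 = 8419, Σs^2·s = 1197, Σs^2 = 175, Σs·s = 175, Σs = 27, Σ1 = 5.
Moment sums: Σs^2·g = 14144, Σs·g = 1996, Σg = 288.
Normal equations: [[8419, 1197, 175]; [1197, 175, 27]; [175, 27, 5]]·[α, β, γ]ᵀ = [14144, 1996, 288]ᵀ.
Solving the 3×3 system (Gaussian elimination) gives α = 9484/4351, β = -16166/4351, γ = 5974/4351.

α = 2.18, β = -3.72, γ = 1.37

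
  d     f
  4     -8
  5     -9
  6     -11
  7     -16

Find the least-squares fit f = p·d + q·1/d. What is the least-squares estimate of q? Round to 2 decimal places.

q = 7.43

XᵀX·[p, q]ᵀ = Xᵀf reads: 126·p + 4·q = -255;  4·p + (26581/176400)·q = -1663/210.
(Σd·d = 126, Σd·1/d = 4, Σ1/d·1/d = 26581/176400, Σd·f = -255, Σ1/d·f = -1663/210.)
Determinant 126·(26581/176400) − 4² = 4181/1400.
p = ((-255)·(26581/176400) − 4·(-1663/210))/(4181/1400) = -3575/1582; q = (126·(-1663/210) − 4·(-255))/(4181/1400) = 840/113.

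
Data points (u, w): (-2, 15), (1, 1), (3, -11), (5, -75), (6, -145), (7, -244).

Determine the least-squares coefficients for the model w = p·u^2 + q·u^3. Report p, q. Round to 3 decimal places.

p = 1.798, q = -0.968

Forming XᵀX = [[4420, 27920]; [27920, 180724]] and Xᵀw = [-19089, -124803]ᵀ gives XᵀX·[p, q]ᵀ = Xᵀw.
Eliminating q: 180724·(row 1) − 27920·(row 2) gives 19273680·p = 180724·(-19089) − 27920·(-124803) = 34659324, so p = 962759/535380.
Then q = ((-124803) − 27920·(962759/535380))/180724 = -103691/107076.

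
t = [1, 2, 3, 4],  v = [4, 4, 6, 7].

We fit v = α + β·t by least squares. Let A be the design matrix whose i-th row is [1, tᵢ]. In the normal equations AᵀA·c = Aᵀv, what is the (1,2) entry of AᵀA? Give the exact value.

10

Row 1 ↔ basis 1, column 2 ↔ basis t, so (AᵀA)_{1,2} = Σᵢ t = (1)·(1) + (1)·(2) + (1)·(3) + (1)·(4) = 10.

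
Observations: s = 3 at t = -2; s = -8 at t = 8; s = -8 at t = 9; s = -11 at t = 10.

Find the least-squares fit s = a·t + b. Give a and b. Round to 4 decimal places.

a = -1.0997, b = 0.8733

With design matrix X, XᵀX = [[249, 25]; [25, 4]] and Xᵀs = [-252, -24]ᵀ.
Determinant 249·4 − 25² = 371.
a = ((-252)·4 − 25·(-24))/371 = -408/371; b = (249·(-24) − 25·(-252))/371 = 324/371.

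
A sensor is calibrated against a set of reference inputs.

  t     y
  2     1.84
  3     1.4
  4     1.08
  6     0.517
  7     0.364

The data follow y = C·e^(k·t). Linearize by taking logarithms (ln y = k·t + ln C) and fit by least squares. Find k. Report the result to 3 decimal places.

k = -0.328

Linearized form: ln y = k·t + ln C. From the 5 transformed points,
Σt = 22.0000, Σ(t)² = 114.0000, Σln y = -0.6471, Σt·ln y = -8.4957.
Normal system: [[114.0000, 22.0000]; [22.0000, 5]]·[k, ln C]ᵀ = [-8.4957, -0.6471]ᵀ.
Δ = 114.0000·5 − (22.0000)² = 86.0000; k = (-8.4957·5 − 22.0000·-0.6471)/86.0000 = -0.32839, ln C = (114.0000·-0.6471 − 22.0000·-8.4957)/86.0000 = 1.31551.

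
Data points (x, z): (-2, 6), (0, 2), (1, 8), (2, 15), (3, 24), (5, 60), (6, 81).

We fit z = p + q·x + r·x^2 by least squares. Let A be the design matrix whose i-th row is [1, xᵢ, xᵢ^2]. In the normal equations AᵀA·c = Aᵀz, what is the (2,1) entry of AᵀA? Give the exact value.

Row 2 ↔ basis x, column 1 ↔ basis 1, so (AᵀA)_{2,1} = Σᵢ x = (-2)·(1) + (0)·(1) + (1)·(1) + (2)·(1) + (3)·(1) + (5)·(1) + (6)·(1) = 15.

15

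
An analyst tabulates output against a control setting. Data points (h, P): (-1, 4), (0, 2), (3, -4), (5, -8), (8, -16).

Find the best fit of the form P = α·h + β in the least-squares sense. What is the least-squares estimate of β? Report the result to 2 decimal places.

The normal equations are: 99·α + 15·β = -184;  15·α + 5·β = -22.
(Σh·h = 99, Σh = 15, Σ1 = 5, Σh·P = -184, ΣP = -22.)
Determinant 99·5 − 15² = 270.
α = ((-184)·5 − 15·(-22))/270 = -59/27; β = (99·(-22) − 15·(-184))/270 = 97/45.

β = 2.16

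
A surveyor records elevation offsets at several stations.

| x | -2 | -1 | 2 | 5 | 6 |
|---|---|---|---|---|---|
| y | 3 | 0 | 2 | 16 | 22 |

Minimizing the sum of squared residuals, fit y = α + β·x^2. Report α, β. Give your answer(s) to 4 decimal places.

α = -0.1680, β = 0.6263

From the data, Σ1 = 5, Σx^2 = 70, Σx^2·x^2 = 1954.
For Aᵀy: Σy = 43, Σx^2·y = 1212.
Eliminating β: 1954·(row 1) − 70·(row 2) gives 4870·α = 1954·43 − 70·1212 = -818, so α = -409/2435.
Then β = (1212 − 70·(-409/2435))/1954 = 305/487.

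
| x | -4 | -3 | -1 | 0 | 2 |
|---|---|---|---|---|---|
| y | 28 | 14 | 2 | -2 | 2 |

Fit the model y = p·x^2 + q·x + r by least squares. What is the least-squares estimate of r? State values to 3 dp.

Entries of AᵀA: Σx^2·x^2 = 354, Σx^2·x = -84, Σx^2 = 30, Σx·x = 30, Σx = -6, Σ1 = 5.
For Aᵀy: Σx^2·y = 584, Σx·y = -152, Σy = 44.
AᵀA·[p, q, r]ᵀ = Aᵀy becomes [[354, -84, 30]; [-84, 30, -6]; [30, -6, 5]]·[p, q, r]ᵀ = [584, -152, 44]ᵀ.
Inverting the 3×3 Gram matrix, [p, q, r]ᵀ = [32/21, -8/7, -12/7]ᵀ.

r = -1.714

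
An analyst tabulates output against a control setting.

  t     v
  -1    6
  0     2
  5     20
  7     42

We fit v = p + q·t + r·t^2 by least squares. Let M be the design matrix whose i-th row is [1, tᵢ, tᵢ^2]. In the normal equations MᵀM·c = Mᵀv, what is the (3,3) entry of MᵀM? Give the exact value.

3027

Row 3 ↔ basis t^2, column 3 ↔ basis t^2, so (MᵀM)_{3,3} = Σᵢ (t^2)·(t^2) = (1)·(1) + (0)·(0) + (25)·(25) + (49)·(49) = 3027.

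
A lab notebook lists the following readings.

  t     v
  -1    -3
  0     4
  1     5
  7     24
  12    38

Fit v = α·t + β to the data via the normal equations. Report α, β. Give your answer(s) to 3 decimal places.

Sums needed: Σt·t = 195, Σt = 19, Σ1 = 5.
And Σt·v = 632, Σv = 68.
Normal equations: [[195, 19]; [19, 5]]·[α, β]ᵀ = [632, 68]ᵀ.
Determinant 195·5 − 19² = 614.
α = (632·5 − 19·68)/614 = 934/307; β = (195·68 − 19·632)/614 = 626/307.

α = 3.042, β = 2.039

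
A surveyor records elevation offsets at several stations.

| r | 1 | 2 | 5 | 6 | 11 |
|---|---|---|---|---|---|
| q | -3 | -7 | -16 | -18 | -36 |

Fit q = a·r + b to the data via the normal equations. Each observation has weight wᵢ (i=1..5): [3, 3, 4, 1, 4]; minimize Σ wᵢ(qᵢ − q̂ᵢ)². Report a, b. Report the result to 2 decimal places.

From the data, Σwᵢ·r·r = 635, Σwᵢ·r = 79, Σwᵢ·1 = 15.
And Σwᵢ·r·q = -2063, Σwᵢ·q = -256.
Eliminating b: 15·(row 1) − 79·(row 2) gives 3284·a = 15·(-2063) − 79·(-256) = -10721, so a = -10721/3284.
Then b = ((-256) − 79·(-10721/3284))/15 = 417/3284.

a = -3.26, b = 0.13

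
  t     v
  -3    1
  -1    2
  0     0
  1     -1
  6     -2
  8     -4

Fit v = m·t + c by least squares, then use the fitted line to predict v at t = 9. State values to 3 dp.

Forming XᵀX = [[111, 11]; [11, 6]] and Xᵀv = [-50, -4]ᵀ gives XᵀX·[m, c]ᵀ = Xᵀv.
Determinant 111·6 − 11² = 545.
m = ((-50)·6 − 11·(-4))/545 = -256/545; c = (111·(-4) − 11·(-50))/545 = 106/545.
At t = 9: v̂ = (-256/545)·(9) + (106/545)·(1) = -2198/545.

v̂ = -4.033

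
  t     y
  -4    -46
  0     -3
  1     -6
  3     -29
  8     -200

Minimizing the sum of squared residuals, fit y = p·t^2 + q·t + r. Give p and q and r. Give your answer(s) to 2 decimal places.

p = -3.00, q = -0.77, r = -1.61

Entries of MᵀM: Σt^2·t^2 = 4434, Σt^2·t = 476, Σt^2 = 90, Σt·t = 90, Σt = 8, Σ1 = 5.
For Mᵀy: Σt^2·y = -13803, Σt·y = -1509, Σy = -284.
Inverting the 3×3 Gram matrix, [p, q, r]ᵀ = [-802045/267542, -205581/267542, -215323/133771]ᵀ.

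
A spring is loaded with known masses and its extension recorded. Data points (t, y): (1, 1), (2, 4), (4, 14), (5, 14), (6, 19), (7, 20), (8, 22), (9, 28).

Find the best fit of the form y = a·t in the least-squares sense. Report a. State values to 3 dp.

a = 2.960

The normal system MᵀM·[a]ᵀ = Mᵀy is [[276]]·[a]ᵀ = [817]ᵀ.
a = 817/276 = 2.96014.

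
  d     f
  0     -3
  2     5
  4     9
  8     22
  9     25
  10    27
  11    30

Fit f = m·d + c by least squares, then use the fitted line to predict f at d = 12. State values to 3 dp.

f̂ = 33.355

Setting ∂/∂m … = 0 gives: 386·m + 44·c = 1047;  44·m + 7·c = 115.
(Σd·d = 386, Σd = 44, Σ1 = 7, Σd·f = 1047, Σf = 115.)
Eliminating c: 7·(row 1) − 44·(row 2) gives 766·m = 7·1047 − 44·115 = 2269, so m = 2269/766.
Then c = (115 − 44·(2269/766))/7 = -839/383.
At d = 12: f̂ = (2269/766)·(12) + (-839/383)·(1) = 12775/383.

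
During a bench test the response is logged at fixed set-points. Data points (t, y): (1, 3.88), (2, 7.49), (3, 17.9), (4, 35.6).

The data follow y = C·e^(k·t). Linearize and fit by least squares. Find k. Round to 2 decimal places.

With ln yᵢ as the transformed response and tᵢ as the regressor:
XᵀX = [[30.0000, 10.0000]; [10.0000, 4]], rhs = [28.3268, 9.8266]ᵀ  (here Σt = 10.0000, Σ(t)² = 30.0000, Σln y = 9.8266, Σt·ln y = 28.3268).
Δ = 30.0000·4 − (10.0000)² = 20.0000; k = (28.3268·4 − 10.0000·9.8266)/20.0000 = 0.75208, ln C = (30.0000·9.8266 − 10.0000·28.3268)/20.0000 = 0.57645.

k = 0.75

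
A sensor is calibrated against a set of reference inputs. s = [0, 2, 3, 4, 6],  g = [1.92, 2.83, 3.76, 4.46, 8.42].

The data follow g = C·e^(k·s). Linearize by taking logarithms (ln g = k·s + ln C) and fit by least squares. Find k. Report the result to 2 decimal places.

Taking logs, ln g = k·s + ln C, so regress ln g on s.
Σs = 15.0000, Σ(s)² = 65.0000, Σln g = 6.6428, Σs·ln g = 24.8181.
Equations: 65.0000·k + 15.0000·ln C = 24.8181;  15.0000·k + 5·ln C = 6.6428.
Δ = 65.0000·5 − (15.0000)² = 100.0000; k = (24.8181·5 − 15.0000·6.6428)/100.0000 = 0.24449, ln C = (65.0000·6.6428 − 15.0000·24.8181)/100.0000 = 0.59510.

k = 0.24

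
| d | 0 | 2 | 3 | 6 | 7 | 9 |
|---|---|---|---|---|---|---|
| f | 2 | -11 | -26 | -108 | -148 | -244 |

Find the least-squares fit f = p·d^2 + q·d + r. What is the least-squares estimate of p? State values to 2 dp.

p = -2.99

Normal-equation sums: Σd^2·d^2 = 10355, Σd^2·d = 1323, Σd^2 = 179, Σd·d = 179, Σd = 27, Σ1 = 6.
Right-hand side: Σd^2·f = -31182, Σd·f = -3980, Σf = -535.
Row-reducing yields p = -1603/536, q = -5323/12328, r = 3079/1541.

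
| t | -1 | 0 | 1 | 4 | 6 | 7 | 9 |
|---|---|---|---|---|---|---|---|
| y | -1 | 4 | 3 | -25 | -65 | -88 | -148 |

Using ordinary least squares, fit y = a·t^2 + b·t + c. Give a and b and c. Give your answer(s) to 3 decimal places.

a = -1.945, b = 0.632, c = 3.076

Sums needed: Σt^2·t^2 = 10516, Σt^2·t = 1352, Σt^2 = 184, Σt·t = 184, Σt = 26, Σ1 = 7.
Right-hand side: Σt^2·y = -19038, Σt·y = -2434, Σy = -320.
XᵀX·[a, b, c]ᵀ = Xᵀy becomes [[10516, 1352, 184]; [1352, 184, 26]; [184, 26, 7]]·[a, b, c]ᵀ = [-19038, -2434, -320]ᵀ.
Solving the 3×3 system (Gaussian elimination) gives a = -9373/4818, b = 3043/4818, c = 7411/2409.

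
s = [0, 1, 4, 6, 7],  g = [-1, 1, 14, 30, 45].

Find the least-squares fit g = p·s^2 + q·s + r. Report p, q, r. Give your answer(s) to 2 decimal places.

AᵀA·[p, q, r]ᵀ = Aᵀg reads: 3954·p + 624·q + 102·r = 3510;  624·p + 102·q + 18·r = 552;  102·p + 18·q + 5·r = 89.
(Σs^2·s^2 = 3954, Σs^2·s = 624, Σs^2 = 102, Σs·s = 102, Σs = 18, Σ1 = 5, Σs^2·g = 3510, Σs·g = 552, Σg = 89.)
Inverting the 3×3 Gram matrix, [p, q, r]ᵀ = [494/519, -179/519, -65/173]ᵀ.

p = 0.95, q = -0.34, r = -0.38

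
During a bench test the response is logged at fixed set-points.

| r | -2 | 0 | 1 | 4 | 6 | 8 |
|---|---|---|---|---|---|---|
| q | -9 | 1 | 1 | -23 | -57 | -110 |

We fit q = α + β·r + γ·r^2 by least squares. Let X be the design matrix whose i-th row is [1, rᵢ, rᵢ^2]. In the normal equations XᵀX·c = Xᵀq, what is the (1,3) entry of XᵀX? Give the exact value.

Row 1 ↔ basis 1, column 3 ↔ basis r^2, so (XᵀX)_{1,3} = Σᵢ r^2 = (1)·(4) + (1)·(0) + (1)·(1) + (1)·(16) + (1)·(36) + (1)·(64) = 121.

121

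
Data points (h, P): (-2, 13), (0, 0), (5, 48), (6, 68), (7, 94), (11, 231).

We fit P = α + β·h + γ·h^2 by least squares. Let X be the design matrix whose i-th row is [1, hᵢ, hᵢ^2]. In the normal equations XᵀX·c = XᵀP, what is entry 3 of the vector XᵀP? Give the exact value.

36257

Entry 3 ↔ basis h^2, so (XᵀP)_{3} = Σᵢ (h^2)·Pᵢ = (4)·(13) + (0)·(0) + (25)·(48) + (36)·(68) + (49)·(94) + (121)·(231) = 36257.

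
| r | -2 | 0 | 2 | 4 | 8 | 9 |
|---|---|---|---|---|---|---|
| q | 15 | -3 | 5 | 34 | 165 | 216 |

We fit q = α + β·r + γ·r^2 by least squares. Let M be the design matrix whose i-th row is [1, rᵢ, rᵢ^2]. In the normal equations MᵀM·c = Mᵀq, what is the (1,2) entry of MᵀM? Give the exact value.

21

Row 1 ↔ basis 1, column 2 ↔ basis r, so (MᵀM)_{1,2} = Σᵢ r = (1)·(-2) + (1)·(0) + (1)·(2) + (1)·(4) + (1)·(8) + (1)·(9) = 21.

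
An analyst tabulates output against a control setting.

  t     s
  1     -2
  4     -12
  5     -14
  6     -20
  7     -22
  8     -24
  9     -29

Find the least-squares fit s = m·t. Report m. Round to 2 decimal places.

Normal-equation sums: Σt·t = 272.
Right-hand side: Σt·s = -847.
So XᵀX·[m]ᵀ = Xᵀs: [[272]]·[m]ᵀ = [-847]ᵀ.
Hence m = -847 / 272 ≈ -3.11397.

m = -3.11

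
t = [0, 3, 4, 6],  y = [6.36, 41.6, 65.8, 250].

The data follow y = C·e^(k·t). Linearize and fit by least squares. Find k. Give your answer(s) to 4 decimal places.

Taking logs, ln y = k·t + ln C, so regress ln y on t.
Σt = 13.0000, Σ(t)² = 61.0000, Σln y = 15.2862, Σt·ln y = 61.0595.
Normal system: [[61.0000, 13.0000]; [13.0000, 4]]·[k, ln C]ᵀ = [61.0595, 15.2862]ᵀ.
Solving (det = 75.0000): k = 0.60690, ln C = 1.84913.

k = 0.6069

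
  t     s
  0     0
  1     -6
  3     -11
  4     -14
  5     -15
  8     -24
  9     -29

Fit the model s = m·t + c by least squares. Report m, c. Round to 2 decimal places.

m = -2.95, c = -1.51

Forming XᵀX = [[196, 30]; [30, 7]] and Xᵀs = [-623, -99]ᵀ gives XᵀX·[m, c]ᵀ = Xᵀs.
Eliminating c: 7·(row 1) − 30·(row 2) gives 472·m = 7·(-623) − 30·(-99) = -1391, so m = -1391/472.
Then c = ((-99) − 30·(-1391/472))/7 = -357/236.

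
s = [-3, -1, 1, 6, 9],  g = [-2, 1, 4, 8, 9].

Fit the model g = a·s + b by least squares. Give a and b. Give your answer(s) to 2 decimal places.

With design matrix M, MᵀM = [[128, 12]; [12, 5]] and Mᵀg = [138, 20]ᵀ.
Δ = 128·5 − 12² = 496.
a = (138·5 − 12·20)/496 = 225/248; b = (128·20 − 12·138)/496 = 113/62.

a = 0.91, b = 1.82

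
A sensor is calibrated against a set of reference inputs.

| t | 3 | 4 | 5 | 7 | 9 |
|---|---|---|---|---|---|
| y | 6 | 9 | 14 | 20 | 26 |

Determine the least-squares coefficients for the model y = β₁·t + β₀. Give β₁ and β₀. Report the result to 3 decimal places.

β₁ = 3.362, β₀ = -3.828

Compute the Gram sums: Σt·t = 180, Σt = 28, Σ1 = 5.
Moment sums: Σt·y = 498, Σy = 75.
AᵀA·[β₁, β₀]ᵀ = Aᵀy becomes [[180, 28]; [28, 5]]·[β₁, β₀]ᵀ = [498, 75]ᵀ.
Eliminating β₀: 5·(row 1) − 28·(row 2) gives 116·β₁ = 5·498 − 28·75 = 390, so β₁ = 195/58.
Then β₀ = (75 − 28·(195/58))/5 = -111/29.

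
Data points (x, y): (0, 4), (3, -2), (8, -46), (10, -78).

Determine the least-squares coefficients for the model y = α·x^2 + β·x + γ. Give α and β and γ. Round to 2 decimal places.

α = -0.91, β = 1.00, γ = 3.76

The normal equations are: 14177·α + 1539·β + 173·γ = -10762;  1539·α + 173·β + 21·γ = -1154;  173·α + 21·β + 4·γ = -122.
Row-reducing yields α = -813/890, β = 889/890, γ = 335/89.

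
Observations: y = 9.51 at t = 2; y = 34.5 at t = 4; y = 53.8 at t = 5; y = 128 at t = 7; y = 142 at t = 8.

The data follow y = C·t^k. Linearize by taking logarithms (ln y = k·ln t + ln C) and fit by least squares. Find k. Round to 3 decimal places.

k = 2.008

Linearized form: ln y = k·ln t + ln C. From the 5 transformed points,
Sums: Σln t = 7.7142, Σ(ln t)² = 13.1032, Σln y = 19.5864, Σln t·ln y = 32.6310.
Normal system: [[13.1032, 7.7142]; [7.7142, 5]]·[k, ln C]ᵀ = [32.6310, 19.5864]ᵀ.
Slope k = (n·Σln t·ln y − Σln t·Σln y)/(n·Σ(ln t)² − (Σln t)²) = (5·32.6310 − 7.7142·19.5864)/6.0066 = 2.00793; ln C = (Σln y − k·Σln t)/n = 0.81936.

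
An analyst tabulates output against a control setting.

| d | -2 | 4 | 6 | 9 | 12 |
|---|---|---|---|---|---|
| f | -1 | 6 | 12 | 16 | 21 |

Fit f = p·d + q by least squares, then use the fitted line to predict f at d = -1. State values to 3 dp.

From the data, Σd·d = 281, Σd = 29, Σ1 = 5.
For Aᵀf: Σd·f = 494, Σf = 54.
AᵀA·[p, q]ᵀ = Aᵀf becomes [[281, 29]; [29, 5]]·[p, q]ᵀ = [494, 54]ᵀ.
Determinant 281·5 − 29² = 564.
p = (494·5 − 29·54)/564 = 226/141; q = (281·54 − 29·494)/564 = 212/141.
At d = -1: f̂ = (226/141)·(-1) + (212/141)·(1) = -14/141.

f̂ = -0.099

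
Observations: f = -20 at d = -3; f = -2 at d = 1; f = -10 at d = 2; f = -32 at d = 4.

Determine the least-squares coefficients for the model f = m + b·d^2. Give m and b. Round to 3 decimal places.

m = -1.233, b = -1.969

Setting ∂/∂m … = 0 gives: 4·m + 30·b = -64;  30·m + 354·b = -734.
(Σ1 = 4, Σd^2 = 30, Σd^2·d^2 = 354, Σf = -64, Σd^2·f = -734.)
Eliminating b: 354·(row 1) − 30·(row 2) gives 516·m = 354·(-64) − 30·(-734) = -636, so m = -53/43.
Then b = ((-734) − 30·(-53/43))/354 = -254/129.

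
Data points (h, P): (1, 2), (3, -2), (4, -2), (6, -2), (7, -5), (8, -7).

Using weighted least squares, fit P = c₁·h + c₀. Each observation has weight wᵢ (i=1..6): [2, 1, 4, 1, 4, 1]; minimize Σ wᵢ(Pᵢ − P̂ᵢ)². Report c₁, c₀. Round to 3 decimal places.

Forming XᵀWX = [[371, 63]; [63, 13]] and XᵀWP = [-242, -35]ᵀ gives XᵀWX·[c₁, c₀]ᵀ = XᵀWP.
Eliminating c₀: 13·(row 1) − 63·(row 2) gives 854·c₁ = 13·(-242) − 63·(-35) = -941, so c₁ = -941/854.
Then c₀ = ((-35) − 63·(-941/854))/13 = 323/122.

c₁ = -1.102, c₀ = 2.648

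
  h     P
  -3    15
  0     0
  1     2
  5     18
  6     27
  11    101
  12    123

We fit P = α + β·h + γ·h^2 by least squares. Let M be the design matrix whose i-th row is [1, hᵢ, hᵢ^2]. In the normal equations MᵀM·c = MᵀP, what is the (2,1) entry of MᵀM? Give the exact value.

Row 2 ↔ basis h, column 1 ↔ basis 1, so (MᵀM)_{2,1} = Σᵢ h = (-3)·(1) + (0)·(1) + (1)·(1) + (5)·(1) + (6)·(1) + (11)·(1) + (12)·(1) = 32.

32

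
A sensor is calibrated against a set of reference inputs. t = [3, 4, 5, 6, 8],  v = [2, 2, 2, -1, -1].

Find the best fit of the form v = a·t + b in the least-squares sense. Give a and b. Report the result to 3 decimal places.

With design matrix M, MᵀM = [[150, 26]; [26, 5]] and Mᵀv = [10, 4]ᵀ.
Determinant 150·5 − 26² = 74.
a = (10·5 − 26·4)/74 = -27/37; b = (150·4 − 26·10)/74 = 170/37.

a = -0.730, b = 4.595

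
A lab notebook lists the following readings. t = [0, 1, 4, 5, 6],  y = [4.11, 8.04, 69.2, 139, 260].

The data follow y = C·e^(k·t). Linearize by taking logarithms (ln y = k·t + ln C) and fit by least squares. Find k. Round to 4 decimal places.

k = 0.6990

Taking logs, ln y = k·t + ln C, so regress ln y on t.
Σt = 16.0000, Σ(t)² = 78.0000, Σln y = 18.2300, Σt·ln y = 77.0689.
Equations: 78.0000·k + 16.0000·ln C = 77.0689;  16.0000·k + 5·ln C = 18.2300.
Δ = 78.0000·5 − (16.0000)² = 134.0000; k = (77.0689·5 − 16.0000·18.2300)/134.0000 = 0.69899, ln C = (78.0000·18.2300 − 16.0000·77.0689)/134.0000 = 1.40924.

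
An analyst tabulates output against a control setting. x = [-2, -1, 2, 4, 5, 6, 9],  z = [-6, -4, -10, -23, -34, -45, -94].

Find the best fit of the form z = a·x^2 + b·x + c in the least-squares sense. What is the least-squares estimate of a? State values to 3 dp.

a = -1.017

From the data, Σx^2·x^2 = 8771, Σx^2·x = 1133, Σx^2 = 167, Σx·x = 167, Σx = 23, Σ1 = 7.
Moment sums: Σx^2·z = -10520, Σx·z = -1382, Σz = -216.
MᵀM·[a, b, c]ᵀ = Mᵀz becomes [[8771, 1133, 167]; [1133, 167, 23]; [167, 23, 7]]·[a, b, c]ᵀ = [-10520, -1382, -216]ᵀ.
Solving the 3×3 system (Gaussian elimination) gives a = -11419/11231, b = -48042/56155, c = -212807/56155.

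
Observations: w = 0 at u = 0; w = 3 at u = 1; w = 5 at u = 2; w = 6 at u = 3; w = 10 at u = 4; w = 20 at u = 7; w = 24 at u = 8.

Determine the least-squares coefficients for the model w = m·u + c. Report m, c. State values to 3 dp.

The normal system AᵀA·[m, c]ᵀ = Aᵀw is [[143, 25]; [25, 7]]·[m, c]ᵀ = [403, 68]ᵀ.
Δ = 143·7 − 25² = 376.
m = (403·7 − 25·68)/376 = 1121/376; c = (143·68 − 25·403)/376 = -351/376.

m = 2.981, c = -0.934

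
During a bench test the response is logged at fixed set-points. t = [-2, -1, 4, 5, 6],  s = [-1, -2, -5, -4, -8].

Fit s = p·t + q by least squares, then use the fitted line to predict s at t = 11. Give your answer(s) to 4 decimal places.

ŝ = -9.8195

Normal-equation sums: Σt·t = 82, Σt = 12, Σ1 = 5.
Moment sums: Σt·s = -84, Σs = -20.
So XᵀX·[p, q]ᵀ = Xᵀs: [[82, 12]; [12, 5]]·[p, q]ᵀ = [-84, -20]ᵀ.
det = 82·5 − 12² = 266.
p = ((-84)·5 − 12·(-20))/266 = -90/133; q = (82·(-20) − 12·(-84))/266 = -316/133.
At t = 11: ŝ = (-90/133)·(11) + (-316/133)·(1) = -1306/133.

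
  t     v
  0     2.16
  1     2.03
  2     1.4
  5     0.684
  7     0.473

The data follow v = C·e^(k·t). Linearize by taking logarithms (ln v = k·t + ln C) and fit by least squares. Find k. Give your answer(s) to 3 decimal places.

Linearized form: ln v = k·t + ln C. From the 5 transformed points,
Σt = 15.0000, Σ(t)² = 79.0000, Σln v = 0.6862, Σt·ln v = -5.7586.
Normal system: [[79.0000, 15.0000]; [15.0000, 5]]·[k, ln C]ᵀ = [-5.7586, 0.6862]ᵀ.
Solving (det = 170.0000): k = -0.22991, ln C = 0.82698.

k = -0.230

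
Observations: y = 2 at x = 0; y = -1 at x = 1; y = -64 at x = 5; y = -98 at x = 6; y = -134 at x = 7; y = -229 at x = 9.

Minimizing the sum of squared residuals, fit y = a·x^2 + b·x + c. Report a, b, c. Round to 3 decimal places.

Setting ∂/∂a … = 0 gives: 10884·a + 1414·b + 192·c = -30244;  1414·a + 192·b + 28·c = -3908;  192·a + 28·b + 6·c = -524.
(Σx^2·x^2 = 10884, Σx^2·x = 1414, Σx^2 = 192, Σx·x = 192, Σx = 28, Σ1 = 6, Σx^2·y = -30244, Σx·y = -3908, Σy = -524.)
Solving the 3×3 system (Gaussian elimination) gives a = -51650/16797, b = 11882/5599, c = 1774/1527.

a = -3.075, b = 2.122, c = 1.162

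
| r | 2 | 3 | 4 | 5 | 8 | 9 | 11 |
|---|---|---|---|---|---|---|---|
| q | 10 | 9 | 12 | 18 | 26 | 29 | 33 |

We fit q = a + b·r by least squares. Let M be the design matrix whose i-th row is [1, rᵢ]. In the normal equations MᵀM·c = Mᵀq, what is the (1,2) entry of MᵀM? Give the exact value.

42

Row 1 ↔ basis 1, column 2 ↔ basis r, so (MᵀM)_{1,2} = Σᵢ r = (1)·(2) + (1)·(3) + (1)·(4) + (1)·(5) + (1)·(8) + (1)·(9) + (1)·(11) = 42.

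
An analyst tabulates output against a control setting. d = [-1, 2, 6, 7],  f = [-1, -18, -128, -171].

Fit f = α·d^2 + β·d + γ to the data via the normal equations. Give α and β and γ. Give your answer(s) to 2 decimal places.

α = -3.12, β = -2.56, γ = -0.44

Setting ∂/∂α … = 0 gives: 3714·α + 566·β + 90·γ = -13060;  566·α + 90·β + 14·γ = -2000;  90·α + 14·β + 4·γ = -318.
(Σd^2·d^2 = 3714, Σd^2·d = 566, Σd^2 = 90, Σd·d = 90, Σd = 14, Σ1 = 4, Σd^2·f = -13060, Σd·f = -2000, Σf = -318.)
Row-reducing yields α = -4867/1562, β = -3997/1562, γ = -31/71.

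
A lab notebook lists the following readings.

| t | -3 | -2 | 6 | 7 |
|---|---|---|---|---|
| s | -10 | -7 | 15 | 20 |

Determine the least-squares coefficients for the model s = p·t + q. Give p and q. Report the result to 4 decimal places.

p = 2.9024, q = -1.3049

The normal equations are: 98·p + 8·q = 274;  8·p + 4·q = 18.
Eliminating q: 4·(row 1) − 8·(row 2) gives 328·p = 4·274 − 8·18 = 952, so p = 119/41.
Then q = (18 − 8·(119/41))/4 = -107/82.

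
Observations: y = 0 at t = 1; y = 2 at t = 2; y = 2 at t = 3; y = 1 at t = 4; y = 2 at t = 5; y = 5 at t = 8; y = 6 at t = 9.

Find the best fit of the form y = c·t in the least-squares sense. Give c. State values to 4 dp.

Entries of XᵀX: Σt·t = 200.
Moment sums: Σt·y = 118.
Hence c = 118 / 200 ≈ 0.59.

c = 0.5900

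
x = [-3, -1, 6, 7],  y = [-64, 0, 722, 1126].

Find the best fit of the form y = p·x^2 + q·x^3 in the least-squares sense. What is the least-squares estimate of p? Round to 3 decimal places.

p = 1.990

From the data, Σx^2·x^2 = 3779, Σx^2·x^3 = 24339, Σx^3·x^3 = 165035.
Right-hand side: Σx^2·y = 80590, Σx^3·y = 543898.
Eliminating q: 165035·(row 1) − 24339·(row 2) gives 31280344·p = 165035·80590 − 24339·543898 = 62237228, so p = 15559307/7820086.
Then q = (543898 − 24339·(15559307/7820086))/165035 = 23477633/7820086.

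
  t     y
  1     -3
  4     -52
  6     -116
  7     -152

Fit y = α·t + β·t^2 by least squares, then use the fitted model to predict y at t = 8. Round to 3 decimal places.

ŷ = -198.811

From the data, Σt·t = 102, Σt·t^2 = 624, Σt^2·t^2 = 3954.
For Mᵀy: Σt·y = -1971, Σt^2·y = -12459.
Determinant 102·3954 − 624² = 13932.
α = ((-1971)·3954 − 624·(-12459))/13932 = -1051/774; β = (102·(-12459) − 624·(-1971))/13932 = -2273/774.
At t = 8: ŷ = (-1051/774)·(8) + (-2273/774)·(64) = -76940/387.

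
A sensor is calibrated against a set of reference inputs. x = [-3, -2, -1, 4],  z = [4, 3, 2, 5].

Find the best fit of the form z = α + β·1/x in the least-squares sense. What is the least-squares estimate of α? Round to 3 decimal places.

α = 4.473

From the data, Σ1 = 4, Σ1/x = -19/12, Σ1/x·1/x = 205/144.
For Aᵀz: Σz = 14, Σ1/x·z = -43/12.
Eliminating β: (205/144)·(row 1) − (-19/12)·(row 2) gives (51/16)·α = (205/144)·14 − (-19/12)·(-43/12) = 2053/144, so α = 2053/459.
Then β = ((-43/12) − (-19/12)·(2053/459))/(205/144) = 376/153.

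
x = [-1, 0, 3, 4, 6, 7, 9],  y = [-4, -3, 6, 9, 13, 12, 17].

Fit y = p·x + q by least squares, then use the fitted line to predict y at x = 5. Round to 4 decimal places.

ŷ = 9.3054

The normal system AᵀA·[p, q]ᵀ = Aᵀy is [[192, 28]; [28, 7]]·[p, q]ᵀ = [373, 50]ᵀ.
Δ = 192·7 − 28² = 560.
p = (373·7 − 28·50)/560 = 173/80; q = (192·50 − 28·373)/560 = -211/140.
At x = 5: ŷ = (173/80)·(5) + (-211/140)·(1) = 5211/560.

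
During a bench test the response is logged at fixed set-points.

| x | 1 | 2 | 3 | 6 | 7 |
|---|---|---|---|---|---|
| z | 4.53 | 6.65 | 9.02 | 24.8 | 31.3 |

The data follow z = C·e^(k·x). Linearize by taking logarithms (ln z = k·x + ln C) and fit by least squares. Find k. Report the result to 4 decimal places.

k = 0.3240

With ln zᵢ as the transformed response and xᵢ as the regressor:
XᵀX = [[99.0000, 19.0000]; [19.0000, 5]], rhs = [55.2687, 12.2592]ᵀ  (here Σx = 19.0000, Σ(x)² = 99.0000, Σln z = 12.2592, Σx·ln z = 55.2687).
Slope k = (n·Σx·ln z − Σx·Σln z)/(n·Σ(x)² − (Σx)²) = (5·55.2687 − 19.0000·12.2592)/134.0000 = 0.32401; ln C = (Σln z − k·Σx)/n = 1.22060.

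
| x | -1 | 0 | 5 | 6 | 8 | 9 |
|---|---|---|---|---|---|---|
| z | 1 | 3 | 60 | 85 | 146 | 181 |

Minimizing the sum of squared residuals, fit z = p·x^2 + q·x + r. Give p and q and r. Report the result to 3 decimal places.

p = 2.031, q = 1.695, r = 1.639

With design matrix M, MᵀM = [[12579, 1581, 207]; [1581, 207, 27]; [207, 27, 6]] and Mᵀz = [28566, 3606, 476]ᵀ.
Row-reducing yields p = 2429/1196, q = 2027/1196, r = 2941/1794.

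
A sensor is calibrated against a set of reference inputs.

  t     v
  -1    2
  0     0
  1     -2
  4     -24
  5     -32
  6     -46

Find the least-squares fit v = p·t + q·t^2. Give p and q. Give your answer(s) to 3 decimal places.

p = -2.186, q = -0.897

The normal system MᵀM·[p, q]ᵀ = Mᵀv is [[79, 405]; [405, 2179]]·[p, q]ᵀ = [-536, -2840]ᵀ.
Δ = 79·2179 − 405² = 8116.
p = ((-536)·2179 − 405·(-2840))/8116 = -4436/2029; q = (79·(-2840) − 405·(-536))/8116 = -1820/2029.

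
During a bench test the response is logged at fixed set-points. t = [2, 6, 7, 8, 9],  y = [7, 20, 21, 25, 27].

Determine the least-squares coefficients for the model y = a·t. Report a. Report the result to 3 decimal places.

The normal equations are: 234·a = 724.
a = 724/234 = 3.09402.

a = 3.094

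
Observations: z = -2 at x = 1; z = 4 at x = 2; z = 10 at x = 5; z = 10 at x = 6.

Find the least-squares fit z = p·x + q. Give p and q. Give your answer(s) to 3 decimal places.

Setting ∂/∂p … = 0 gives: 66·p + 14·q = 116;  14·p + 4·q = 22.
Eliminating q: 4·(row 1) − 14·(row 2) gives 68·p = 4·116 − 14·22 = 156, so p = 39/17.
Then q = (22 − 14·(39/17))/4 = -43/17.

p = 2.294, q = -2.529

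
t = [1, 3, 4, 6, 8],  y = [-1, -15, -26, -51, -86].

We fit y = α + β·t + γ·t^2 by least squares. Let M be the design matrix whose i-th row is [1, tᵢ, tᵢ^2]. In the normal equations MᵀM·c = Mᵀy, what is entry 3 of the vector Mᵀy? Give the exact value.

Entry 3 ↔ basis t^2, so (Mᵀy)_{3} = Σᵢ (t^2)·yᵢ = (1)·(-1) + (9)·(-15) + (16)·(-26) + (36)·(-51) + (64)·(-86) = -7892.

-7892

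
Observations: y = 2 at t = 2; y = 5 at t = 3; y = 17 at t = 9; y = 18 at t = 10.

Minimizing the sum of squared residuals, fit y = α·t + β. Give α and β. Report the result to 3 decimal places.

α = 2.000, β = -1.500

With design matrix X, XᵀX = [[194, 24]; [24, 4]] and Xᵀy = [352, 42]ᵀ.
Determinant 194·4 − 24² = 200.
α = (352·4 − 24·42)/200 = 2; β = (194·42 − 24·352)/200 = -3/2.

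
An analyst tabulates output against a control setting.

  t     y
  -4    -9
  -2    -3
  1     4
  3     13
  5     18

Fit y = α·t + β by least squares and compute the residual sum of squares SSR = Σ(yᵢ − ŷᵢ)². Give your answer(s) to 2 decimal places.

Entries of XᵀX: Σt·t = 55, Σt = 3, Σ1 = 5.
Moment sums: Σt·y = 175, Σy = 23.
Normal equations: [[55, 3]; [3, 5]]·[α, β]ᵀ = [175, 23]ᵀ.
Eliminating β: 5·(row 1) − 3·(row 2) gives 266·α = 5·175 − 3·23 = 806, so α = 403/133.
Then β = (23 − 3·(403/133))/5 = 370/133.
Residuals: 45/133, 37/133, -241/133, 150/133, 9/133; SSR = 632/133.

SSR = 4.75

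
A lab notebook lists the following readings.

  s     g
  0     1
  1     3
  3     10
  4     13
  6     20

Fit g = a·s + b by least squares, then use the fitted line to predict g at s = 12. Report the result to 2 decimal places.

ĝ = 39.02

With design matrix A, AᵀA = [[62, 14]; [14, 5]] and Aᵀg = [205, 47]ᵀ.
Δ = 62·5 − 14² = 114.
a = (205·5 − 14·47)/114 = 367/114; b = (62·47 − 14·205)/114 = 22/57.
At s = 12: ĝ = (367/114)·(12) + (22/57)·(1) = 2224/57.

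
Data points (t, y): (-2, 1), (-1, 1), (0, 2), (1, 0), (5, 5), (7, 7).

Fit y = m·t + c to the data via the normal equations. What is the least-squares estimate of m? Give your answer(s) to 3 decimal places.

m = 0.700

The normal system AᵀA·[m, c]ᵀ = Aᵀy is [[80, 10]; [10, 6]]·[m, c]ᵀ = [71, 16]ᵀ.
det = 80·6 − 10² = 380.
m = (71·6 − 10·16)/380 = 7/10; c = (80·16 − 10·71)/380 = 3/2.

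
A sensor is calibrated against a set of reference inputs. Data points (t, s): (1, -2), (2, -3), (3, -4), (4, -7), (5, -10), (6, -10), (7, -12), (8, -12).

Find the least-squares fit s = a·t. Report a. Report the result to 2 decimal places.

The normal equations are: 204·a = -338.
a = (-338)/204 = -1.65686.

a = -1.66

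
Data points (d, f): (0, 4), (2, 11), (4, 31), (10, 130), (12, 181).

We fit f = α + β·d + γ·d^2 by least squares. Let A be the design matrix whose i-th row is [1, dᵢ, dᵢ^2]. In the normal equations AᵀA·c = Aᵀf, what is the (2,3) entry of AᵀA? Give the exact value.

2800

Row 2 ↔ basis d, column 3 ↔ basis d^2, so (AᵀA)_{2,3} = Σᵢ (d)·(d^2) = (0)·(0) + (2)·(4) + (4)·(16) + (10)·(100) + (12)·(144) = 2800.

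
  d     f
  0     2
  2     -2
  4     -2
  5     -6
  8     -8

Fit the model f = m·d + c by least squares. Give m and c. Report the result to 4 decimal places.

Forming XᵀX = [[109, 19]; [19, 5]] and Xᵀf = [-106, -16]ᵀ gives XᵀX·[m, c]ᵀ = Xᵀf.
det = 109·5 − 19² = 184.
m = ((-106)·5 − 19·(-16))/184 = -113/92; c = (109·(-16) − 19·(-106))/184 = 135/92.

m = -1.2283, c = 1.4674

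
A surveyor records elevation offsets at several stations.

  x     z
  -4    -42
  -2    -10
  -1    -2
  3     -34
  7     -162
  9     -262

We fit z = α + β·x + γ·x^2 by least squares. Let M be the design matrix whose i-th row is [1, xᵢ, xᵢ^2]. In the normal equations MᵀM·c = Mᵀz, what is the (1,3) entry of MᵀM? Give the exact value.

160

Row 1 ↔ basis 1, column 3 ↔ basis x^2, so (MᵀM)_{1,3} = Σᵢ x^2 = (1)·(16) + (1)·(4) + (1)·(1) + (1)·(9) + (1)·(49) + (1)·(81) = 160.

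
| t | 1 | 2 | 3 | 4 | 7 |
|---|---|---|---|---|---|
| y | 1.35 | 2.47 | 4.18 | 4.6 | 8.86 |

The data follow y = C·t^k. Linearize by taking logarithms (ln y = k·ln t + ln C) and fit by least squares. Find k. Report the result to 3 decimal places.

Taking logs, ln y = k·ln t + ln C, so regress ln y on ln t.
AᵀA = [[7.3958, 5.1240]; [5.1240, 5]], rhs = [8.5588, 6.3422]ᵀ  (here Σln t = 5.1240, Σ(ln t)² = 7.3958, Σln y = 6.3422, Σln t·ln y = 8.5588).
Δ = 7.3958·5 − (5.1240)² = 10.7239; k = (8.5588·5 − 5.1240·6.3422)/10.7239 = 0.96014, ln C = (7.3958·6.3422 − 5.1240·8.5588)/10.7239 = 0.28450.

k = 0.960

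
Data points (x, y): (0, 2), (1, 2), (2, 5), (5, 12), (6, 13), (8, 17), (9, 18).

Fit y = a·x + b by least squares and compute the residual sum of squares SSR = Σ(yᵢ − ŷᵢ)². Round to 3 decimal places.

SSR = 3.661

Setting ∂/∂a … = 0 gives: 211·a + 31·b = 448;  31·a + 7·b = 69.
Eliminating b: 7·(row 1) − 31·(row 2) gives 516·a = 7·448 − 31·69 = 997, so a = 997/516.
Then b = (69 − 31·(997/516))/7 = 671/516.
Residuals: 361/516, -53/43, -85/516, 134/129, 55/516, 125/516, -89/129; SSR = 1889/516.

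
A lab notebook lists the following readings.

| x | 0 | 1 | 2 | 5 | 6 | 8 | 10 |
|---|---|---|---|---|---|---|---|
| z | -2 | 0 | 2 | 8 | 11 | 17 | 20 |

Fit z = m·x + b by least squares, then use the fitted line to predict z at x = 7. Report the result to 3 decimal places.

From the data, Σx·x = 230, Σx = 32, Σ1 = 7.
For Aᵀz: Σx·z = 446, Σz = 56.
AᵀA·[m, b]ᵀ = Aᵀz becomes [[230, 32]; [32, 7]]·[m, b]ᵀ = [446, 56]ᵀ.
det = 230·7 − 32² = 586.
m = (446·7 − 32·56)/586 = 665/293; b = (230·56 − 32·446)/586 = -696/293.
At x = 7: ẑ = (665/293)·(7) + (-696/293)·(1) = 3959/293.

ẑ = 13.512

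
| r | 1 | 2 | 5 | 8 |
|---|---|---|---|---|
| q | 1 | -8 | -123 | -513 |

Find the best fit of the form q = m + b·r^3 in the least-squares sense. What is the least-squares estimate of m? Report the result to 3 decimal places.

Sums needed: Σ1 = 4, Σr^3 = 646, Σr^3·r^3 = 277834.
For Mᵀq: Σq = -643, Σr^3·q = -278094.
Determinant 4·277834 − 646² = 694020.
m = ((-643)·277834 − 646·(-278094))/694020 = 500731/347010; b = (4·(-278094) − 646·(-643))/694020 = -348499/347010.

m = 1.443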